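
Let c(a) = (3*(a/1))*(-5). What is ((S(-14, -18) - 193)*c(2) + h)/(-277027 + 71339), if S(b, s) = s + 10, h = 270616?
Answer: -138323/102844 ≈ -1.3450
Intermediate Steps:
S(b, s) = 10 + s
c(a) = -15*a (c(a) = (3*(a*1))*(-5) = (3*a)*(-5) = -15*a)
((S(-14, -18) - 193)*c(2) + h)/(-277027 + 71339) = (((10 - 18) - 193)*(-15*2) + 270616)/(-277027 + 71339) = ((-8 - 193)*(-30) + 270616)/(-205688) = (-201*(-30) + 270616)*(-1/205688) = (6030 + 270616)*(-1/205688) = 276646*(-1/205688) = -138323/102844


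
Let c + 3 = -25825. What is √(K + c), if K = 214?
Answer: 3*I*√2846 ≈ 160.04*I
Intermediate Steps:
c = -25828 (c = -3 - 25825 = -25828)
√(K + c) = √(214 - 25828) = √(-25614) = 3*I*√2846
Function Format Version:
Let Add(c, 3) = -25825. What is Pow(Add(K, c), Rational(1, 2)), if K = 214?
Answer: Mul(3, I, Pow(2846, Rational(1, 2))) ≈ Mul(160.04, I)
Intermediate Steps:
c = -25828 (c = Add(-3, -25825) = -25828)
Pow(Add(K, c), Rational(1, 2)) = Pow(Add(214, -25828), Rational(1, 2)) = Pow(-25614, Rational(1, 2)) = Mul(3, I, Pow(2846, Rational(1, 2)))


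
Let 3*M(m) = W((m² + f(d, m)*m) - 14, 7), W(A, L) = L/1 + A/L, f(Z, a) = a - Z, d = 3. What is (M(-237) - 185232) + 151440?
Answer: -596548/21 ≈ -28407.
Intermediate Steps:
W(A, L) = L + A/L (W(A, L) = L*1 + A/L = L + A/L)
M(m) = 5/3 + m²/21 + m*(-3 + m)/21 (M(m) = (7 + ((m² + (m - 1*3)*m) - 14)/7)/3 = (7 + ((m² + (m - 3)*m) - 14)*(⅐))/3 = (7 + ((m² + (-3 + m)*m) - 14)*(⅐))/3 = (7 + ((m² + m*(-3 + m)) - 14)*(⅐))/3 = (7 + (-14 + m² + m*(-3 + m))*(⅐))/3 = (7 + (-2 + m²/7 + m*(-3 + m)/7))/3 = (5 + m²/7 + m*(-3 + m)/7)/3 = 5/3 + m²/21 + m*(-3 + m)/21)
(M(-237) - 185232) + 151440 = ((5/3 + (1/21)*(-237)² + (1/21)*(-237)*(-3 - 237)) - 185232) + 151440 = ((5/3 + (1/21)*56169 + (1/21)*(-237)*(-240)) - 185232) + 151440 = ((5/3 + 18723/7 + 18960/7) - 185232) + 151440 = (113084/21 - 185232) + 151440 = -3776788/21 + 151440 = -596548/21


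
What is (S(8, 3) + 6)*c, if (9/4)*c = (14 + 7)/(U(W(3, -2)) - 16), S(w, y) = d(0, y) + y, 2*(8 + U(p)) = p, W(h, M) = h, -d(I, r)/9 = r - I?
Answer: 112/15 ≈ 7.4667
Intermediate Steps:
d(I, r) = -9*r + 9*I (d(I, r) = -9*(r - I) = -9*r + 9*I)
U(p) = -8 + p/2
S(w, y) = -8*y (S(w, y) = (-9*y + 9*0) + y = (-9*y + 0) + y = -9*y + y = -8*y)
c = -56/135 (c = 4*((14 + 7)/((-8 + (½)*3) - 16))/9 = 4*(21/((-8 + 3/2) - 16))/9 = 4*(21/(-13/2 - 16))/9 = 4*(21/(-45/2))/9 = 4*(21*(-2/45))/9 = (4/9)*(-14/15) = -56/135 ≈ -0.41481)
(S(8, 3) + 6)*c = (-8*3 + 6)*(-56/135) = (-24 + 6)*(-56/135) = -18*(-56/135) = 112/15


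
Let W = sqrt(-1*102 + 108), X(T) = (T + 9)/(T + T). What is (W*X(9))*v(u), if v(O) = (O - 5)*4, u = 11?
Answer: 24*sqrt(6) ≈ 58.788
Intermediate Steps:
v(O) = -20 + 4*O (v(O) = (-5 + O)*4 = -20 + 4*O)
X(T) = (9 + T)/(2*T) (X(T) = (9 + T)/((2*T)) = (9 + T)*(1/(2*T)) = (9 + T)/(2*T))
W = sqrt(6) (W = sqrt(-102 + 108) = sqrt(6) ≈ 2.4495)
(W*X(9))*v(u) = (sqrt(6)*((1/2)*(9 + 9)/9))*(-20 + 4*11) = (sqrt(6)*((1/2)*(1/9)*18))*(-20 + 44) = (sqrt(6)*1)*24 = sqrt(6)*24 = 24*sqrt(6)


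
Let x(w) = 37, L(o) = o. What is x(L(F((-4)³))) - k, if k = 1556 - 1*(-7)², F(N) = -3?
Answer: -1470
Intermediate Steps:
k = 1507 (k = 1556 - 1*49 = 1556 - 49 = 1507)
x(L(F((-4)³))) - k = 37 - 1*1507 = 37 - 1507 = -1470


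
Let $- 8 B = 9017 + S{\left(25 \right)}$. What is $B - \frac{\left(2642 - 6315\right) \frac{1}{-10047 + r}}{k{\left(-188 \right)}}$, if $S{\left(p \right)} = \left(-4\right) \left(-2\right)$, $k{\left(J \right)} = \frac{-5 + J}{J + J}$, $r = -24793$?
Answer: $- \frac{7587028923}{6724120} \approx -1128.3$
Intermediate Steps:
$k{\left(J \right)} = \frac{-5 + J}{2 J}$
$S{\left(p \right)} = 8$
$B = - \frac{9025}{8}$ ($B = - \frac{9017 + 8}{8} = \left(- \frac{1}{8}\right) 9025 = - \frac{9025}{8} \approx -1128.1$)
$B - \frac{\left(2642 - 6315\right) \frac{1}{-10047 + r}}{k{\left(-188 \right)}} = - \frac{9025}{8} - \frac{\left(2642 - 6315\right) \frac{1}{-10047 - 24793}}{\frac{1}{2} \frac{1}{-188} \left(-5 - 188\right)} = - \frac{9025}{8} - \frac{\left(-3673\right) \frac{1}{-34840}}{\frac{1}{2} \left(- \frac{1}{188}\right) \left(-193\right)} = - \frac{9025}{8} - \frac{\left(-3673\right) \left(- \frac{1}{34840}\right)}{\frac{193}{376}} = - \frac{9025}{8} - \frac{3673}{34840} \cdot \frac{376}{193} = - \frac{9025}{8} - \frac{172631}{840515} = - \frac{7587028923}{6724120}$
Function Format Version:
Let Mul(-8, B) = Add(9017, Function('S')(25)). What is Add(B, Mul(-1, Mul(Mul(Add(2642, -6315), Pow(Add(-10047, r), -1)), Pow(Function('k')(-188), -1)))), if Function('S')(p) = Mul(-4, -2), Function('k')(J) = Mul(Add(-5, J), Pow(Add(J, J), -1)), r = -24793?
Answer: Rational(-7587028923, 6724120) ≈ -1128.3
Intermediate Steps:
Function('k')(J) = Mul(Rational(1, 2), Pow(J, -1), Add(-5, J)) (Function('k')(J) = Mul(Add(-5, J), Pow(Mul(2, J), -1)) = Mul(Add(-5, J), Mul(Rational(1, 2), Pow(J, -1))) = Mul(Rational(1, 2), Pow(J, -1), Add(-5, J)))
Function('S')(p) = 8
B = Rational(-9025, 8) (B = Mul(Rational(-1, 8), Add(9017, 8)) = Mul(Rational(-1, 8), 9025) = Rational(-9025, 8) ≈ -1128.1)
Add(B, Mul(-1, Mul(Mul(Add(2642, -6315), Pow(Add(-10047, r), -1)), Pow(Function('k')(-188), -1)))) = Add(Rational(-9025, 8), Mul(-1, Mul(Mul(Add(2642, -6315), Pow(Add(-10047, -24793), -1)), Pow(Mul(Rational(1, 2), Pow(-188, -1), Add(-5, -188)), -1)))) = Add(Rational(-9025, 8), Mul(-1, Mul(Mul(-3673, Pow(-34840, -1)), Pow(Mul(Rational(1, 2), Rational(-1, 188), -193), -1)))) = Add(Rational(-9025, 8), Mul(-1, Mul(Mul(-3673, Rational(-1, 34840)), Pow(Rational(193, 376), -1)))) = Add(Rational(-9025, 8), Mul(-1, Mul(Rational(3673, 34840), Rational(376, 193)))) = Add(Rational(-9025, 8), Mul(-1, Rational(172631, 840515))) = Add(Rational(-9025, 8), Rational(-172631, 840515)) = Rational(-7587028923, 6724120)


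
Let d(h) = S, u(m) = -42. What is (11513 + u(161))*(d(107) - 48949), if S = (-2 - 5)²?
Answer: -560931900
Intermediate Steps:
S = 49 (S = (-7)² = 49)
d(h) = 49
(11513 + u(161))*(d(107) - 48949) = (11513 - 42)*(49 - 48949) = 11471*(-48900) = -560931900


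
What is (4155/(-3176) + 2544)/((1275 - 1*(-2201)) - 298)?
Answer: 8075589/10093328 ≈ 0.80009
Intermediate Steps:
(4155/(-3176) + 2544)/((1275 - 1*(-2201)) - 298) = (4155*(-1/3176) + 2544)/((1275 + 2201) - 298) = (-4155/3176 + 2544)/(3476 - 298) = (8075589/3176)/3178 = (8075589/3176)*(1/3178) = 8075589/10093328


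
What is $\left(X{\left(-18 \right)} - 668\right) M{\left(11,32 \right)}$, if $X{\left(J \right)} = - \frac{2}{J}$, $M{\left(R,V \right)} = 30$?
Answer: $- \frac{60110}{3} \approx -20037.0$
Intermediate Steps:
$\left(X{\left(-18 \right)} - 668\right) M{\left(11,32 \right)} = \left(- \frac{2}{-18} - 668\right) 30 = \left(\left(-2\right) \left(- \frac{1}{18}\right) - 668\right) 30 = \left(\frac{1}{9} - 668\right) 30 = \left(- \frac{6011}{9}\right) 30 = - \frac{60110}{3}$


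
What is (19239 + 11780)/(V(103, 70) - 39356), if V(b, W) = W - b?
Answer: -31019/39389 ≈ -0.78750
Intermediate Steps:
(19239 + 11780)/(V(103, 70) - 39356) = (19239 + 11780)/((70 - 1*103) - 39356) = 31019/((70 - 103) - 39356) = 31019/(-33 - 39356) = 31019/(-39389) = 31019*(-1/39389) = -31019/39389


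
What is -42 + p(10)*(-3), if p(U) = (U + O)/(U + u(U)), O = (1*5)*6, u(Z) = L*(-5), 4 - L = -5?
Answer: -270/7 ≈ -38.571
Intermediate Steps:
L = 9 (L = 4 - 1*(-5) = 4 + 5 = 9)
u(Z) = -45 (u(Z) = 9*(-5) = -45)
O = 30 (O = 5*6 = 30)
p(U) = (30 + U)/(-45 + U) (p(U) = (U + 30)/(U - 45) = (30 + U)/(-45 + U))
-42 + p(10)*(-3) = -42 + ((30 + 10)/(-45 + 10))*(-3) = -42 + (40/(-35))*(-3) = -42 - 1/35*40*(-3) = -42 - 8/7*(-3) = -42 + 24/7 = -270/7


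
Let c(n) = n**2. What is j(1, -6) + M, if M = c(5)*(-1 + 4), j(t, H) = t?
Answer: 76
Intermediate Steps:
M = 75 (M = 5**2*(-1 + 4) = 25*3 = 75)
j(1, -6) + M = 1 + 75 = 76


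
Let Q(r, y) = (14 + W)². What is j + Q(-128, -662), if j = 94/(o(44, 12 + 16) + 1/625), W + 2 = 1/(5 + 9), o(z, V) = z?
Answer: 796971061/5390196 ≈ 147.86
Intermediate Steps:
W = -27/14 (W = -2 + 1/(5 + 9) = -2 + 1/14 = -27/14 ≈ -1.9286)
Q(r, y) = 28561/196 (Q(r, y) = (14 - 27/14)² = (169/14)² = 28561/196)
j = 58750/27501 (j = 94/(44 + 1/625) = 94/(27501/625) = 94*(625/27501) = 58750/27501 ≈ 2.1363)
j + Q(-128, -662) = 58750/27501 + 28561/196 = 796971061/5390196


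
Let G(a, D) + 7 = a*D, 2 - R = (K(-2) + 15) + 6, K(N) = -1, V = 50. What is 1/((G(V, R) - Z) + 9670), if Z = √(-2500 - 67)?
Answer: 8763/76792736 + I*√2567/76792736 ≈ 0.00011411 + 6.5977e-7*I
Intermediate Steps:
Z = I*√2567 (Z = √(-2567) = I*√2567 ≈ 50.666*I)
R = -18 (R = 2 - ((-1 + 15) + 6) = 2 - (14 + 6) = 2 - 1*20 = 2 - 20 = -18)
G(a, D) = -7 + D*a (G(a, D) = -7 + a*D = -7 + D*a)
1/((G(V, R) - Z) + 9670) = 1/(((-7 - 18*50) - I*√2567) + 9670) = 1/(((-7 - 900) - I*√2567) + 9670) = 1/((-907 - I*√2567) + 9670) = 1/(8763 - I*√2567)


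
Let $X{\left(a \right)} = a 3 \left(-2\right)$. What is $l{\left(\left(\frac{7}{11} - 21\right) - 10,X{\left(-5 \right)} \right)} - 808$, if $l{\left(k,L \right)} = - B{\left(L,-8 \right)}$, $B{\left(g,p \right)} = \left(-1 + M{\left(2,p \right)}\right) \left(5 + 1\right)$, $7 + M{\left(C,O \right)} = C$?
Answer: $-772$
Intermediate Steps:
$M{\left(C,O \right)} = -7 + C$
$B{\left(g,p \right)} = -36$ ($B{\left(g,p \right)} = \left(-1 + \left(-7 + 2\right)\right) \left(5 + 1\right) = \left(-1 - 5\right) 6 = \left(-6\right) 6 = -36$)
$X{\left(a \right)} = - 6 a$ ($X{\left(a \right)} = 3 a \left(-2\right) = - 6 a$)
$l{\left(k,L \right)} = 36$ ($l{\left(k,L \right)} = \left(-1\right) \left(-36\right) = 36$)
$l{\left(\left(\frac{7}{11} - 21\right) - 10,X{\left(-5 \right)} \right)} - 808 = 36 - 808 = -772$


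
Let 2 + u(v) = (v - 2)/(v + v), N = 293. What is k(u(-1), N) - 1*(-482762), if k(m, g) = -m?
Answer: 965525/2 ≈ 4.8276e+5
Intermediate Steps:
u(v) = -2 + (-2 + v)/(2*v) (u(v) = -2 + (v - 2)/(v + v) = -2 + (-2 + v)/((2*v)) = -2 + (-2 + v)*(1/(2*v)) = -2 + (-2 + v)/(2*v))
k(u(-1), N) - 1*(-482762) = -(-3/2 - 1/(-1)) - 1*(-482762) = -(-3/2 - 1*(-1)) + 482762 = -(-3/2 + 1) + 482762 = -1*(-½) + 482762 = ½ + 482762 = 965525/2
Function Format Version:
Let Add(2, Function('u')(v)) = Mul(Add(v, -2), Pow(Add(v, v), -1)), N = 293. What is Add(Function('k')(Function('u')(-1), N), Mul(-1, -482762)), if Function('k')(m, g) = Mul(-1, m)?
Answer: Rational(965525, 2) ≈ 4.8276e+5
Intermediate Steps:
Function('u')(v) = Add(-2, Mul(Rational(1, 2), Pow(v, -1), Add(-2, v))) (Function('u')(v) = Add(-2, Mul(Add(v, -2), Pow(Add(v, v), -1))) = Add(-2, Mul(Add(-2, v), Pow(Mul(2, v), -1))) = Add(-2, Mul(Add(-2, v), Mul(Rational(1, 2), Pow(v, -1)))) = Add(-2, Mul(Rational(1, 2), Pow(v, -1), Add(-2, v))))
Add(Function('k')(Function('u')(-1), N), Mul(-1, -482762)) = Add(Mul(-1, Add(Rational(-3, 2), Mul(-1, Pow(-1, -1)))), Mul(-1, -482762)) = Add(Mul(-1, Add(Rational(-3, 2), Mul(-1, -1))), 482762) = Add(Mul(-1, Add(Rational(-3, 2), 1)), 482762) = Add(Mul(-1, Rational(-1, 2)), 482762) = Add(Rational(1, 2), 482762) = Rational(965525, 2)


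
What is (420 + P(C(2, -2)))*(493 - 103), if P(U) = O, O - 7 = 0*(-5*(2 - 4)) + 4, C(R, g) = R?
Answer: 168090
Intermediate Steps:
O = 11 (O = 7 + (0*(-5*(2 - 4)) + 4) = 7 + (0*(-5*(-2)) + 4) = 7 + (0*10 + 4) = 7 + (0 + 4) = 7 + 4 = 11)
P(U) = 11
(420 + P(C(2, -2)))*(493 - 103) = (420 + 11)*(493 - 103) = 431*390 = 168090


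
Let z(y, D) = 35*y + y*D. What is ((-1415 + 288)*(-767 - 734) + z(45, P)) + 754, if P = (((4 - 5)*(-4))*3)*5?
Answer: 1696656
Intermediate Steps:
P = 60 (P = (-1*(-4)*3)*5 = (4*3)*5 = 12*5 = 60)
z(y, D) = 35*y + D*y
((-1415 + 288)*(-767 - 734) + z(45, P)) + 754 = ((-1415 + 288)*(-767 - 734) + 45*(35 + 60)) + 754 = (-1127*(-1501) + 45*95) + 754 = (1691627 + 4275) + 754 = 1695902 + 754 = 1696656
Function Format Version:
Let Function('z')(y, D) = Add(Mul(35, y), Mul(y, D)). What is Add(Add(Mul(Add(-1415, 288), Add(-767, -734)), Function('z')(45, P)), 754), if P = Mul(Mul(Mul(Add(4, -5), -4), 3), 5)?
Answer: 1696656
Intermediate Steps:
P = 60 (P = Mul(Mul(Mul(-1, -4), 3), 5) = Mul(Mul(4, 3), 5) = Mul(12, 5) = 60)
Function('z')(y, D) = Add(Mul(35, y), Mul(D, y))
Add(Add(Mul(Add(-1415, 288), Add(-767, -734)), Function('z')(45, P)), 754) = Add(Add(Mul(Add(-1415, 288), Add(-767, -734)), Mul(45, Add(35, 60))), 754) = Add(Add(Mul(-1127, -1501), Mul(45, 95)), 754) = Add(Add(1691627, 4275), 754) = Add(1695902, 754) = 1696656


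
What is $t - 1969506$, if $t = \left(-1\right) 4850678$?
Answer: $-6820184$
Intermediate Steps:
$t = -4850678$
$t - 1969506 = -4850678 - 1969506 = -6820184$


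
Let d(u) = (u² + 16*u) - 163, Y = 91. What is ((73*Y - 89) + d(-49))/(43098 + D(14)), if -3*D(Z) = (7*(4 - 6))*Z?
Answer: 12012/64745 ≈ 0.18553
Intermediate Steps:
d(u) = -163 + u² + 16*u
D(Z) = 14*Z/3 (D(Z) = -7*(4 - 6)*Z/3 = -7*(-2)*Z/3 = -(-14)*Z/3 = 14*Z/3)
((73*Y - 89) + d(-49))/(43098 + D(14)) = ((73*91 - 89) + (-163 + (-49)² + 16*(-49)))/(43098 + (14/3)*14) = ((6643 - 89) + (-163 + 2401 - 784))/(43098 + 196/3) = (6554 + 1454)/(129490/3) = 8008*(3/129490) = 12012/64745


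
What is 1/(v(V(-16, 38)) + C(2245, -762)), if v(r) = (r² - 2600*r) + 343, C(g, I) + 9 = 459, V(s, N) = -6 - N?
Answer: 1/117129 ≈ 8.5376e-6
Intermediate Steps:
C(g, I) = 450 (C(g, I) = -9 + 459 = 450)
v(r) = 343 + r² - 2600*r
1/(v(V(-16, 38)) + C(2245, -762)) = 1/((343 + (-6 - 1*38)² - 2600*(-6 - 1*38)) + 450) = 1/((343 + (-6 - 38)² - 2600*(-6 - 38)) + 450) = 1/((343 + (-44)² - 2600*(-44)) + 450) = 1/((343 + 1936 + 114400) + 450) = 1/(116679 + 450) = 1/117129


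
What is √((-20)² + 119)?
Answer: √519 ≈ 22.782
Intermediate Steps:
√((-20)² + 119) = √(400 + 119) = √519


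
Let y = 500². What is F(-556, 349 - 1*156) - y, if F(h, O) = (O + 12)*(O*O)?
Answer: 7386045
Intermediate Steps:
F(h, O) = O²*(12 + O) (F(h, O) = (12 + O)*O² = O²*(12 + O))
y = 250000
F(-556, 349 - 1*156) - y = (349 - 1*156)²*(12 + (349 - 1*156)) - 1*250000 = (349 - 156)²*(12 + (349 - 156)) - 250000 = 193²*(12 + 193) - 250000 = 37249*205 - 250000 = 7636045 - 250000 = 7386045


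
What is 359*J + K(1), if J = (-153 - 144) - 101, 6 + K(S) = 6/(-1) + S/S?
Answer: -142893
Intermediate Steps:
K(S) = -11 (K(S) = -6 + (6/(-1) + S/S) = -6 + (6*(-1) + 1) = -6 + (-6 + 1) = -6 - 5 = -11)
J = -398 (J = -297 - 101 = -398)
359*J + K(1) = 359*(-398) - 11 = -142882 - 11 = -142893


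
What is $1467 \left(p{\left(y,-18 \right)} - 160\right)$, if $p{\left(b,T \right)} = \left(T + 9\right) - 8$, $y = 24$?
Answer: $-259659$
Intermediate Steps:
$p{\left(b,T \right)} = 1 + T$ ($p{\left(b,T \right)} = \left(9 + T\right) - 8 = 1 + T$)
$1467 \left(p{\left(y,-18 \right)} - 160\right) = 1467 \left(\left(1 - 18\right) - 160\right) = 1467 \left(-17 - 160\right) = 1467 \left(-177\right) = -259659$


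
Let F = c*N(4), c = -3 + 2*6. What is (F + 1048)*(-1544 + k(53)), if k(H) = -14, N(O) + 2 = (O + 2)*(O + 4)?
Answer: -2277796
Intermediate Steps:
N(O) = -2 + (2 + O)*(4 + O) (N(O) = -2 + (O + 2)*(O + 4) = -2 + (2 + O)*(4 + O))
c = 9 (c = -3 + 12 = 9)
F = 414 (F = 9*(6 + 4² + 6*4) = 9*(6 + 16 + 24) = 9*46 = 414)
(F + 1048)*(-1544 + k(53)) = (414 + 1048)*(-1544 - 14) = 1462*(-1558) = -2277796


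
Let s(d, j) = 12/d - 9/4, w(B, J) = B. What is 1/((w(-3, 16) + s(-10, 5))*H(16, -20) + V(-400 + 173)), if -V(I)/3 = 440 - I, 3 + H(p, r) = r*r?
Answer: -20/91233 ≈ -0.00021922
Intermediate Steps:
H(p, r) = -3 + r² (H(p, r) = -3 + r*r = -3 + r²)
s(d, j) = -9/4 + 12/d (s(d, j) = 12/d - 9*¼ = 12/d - 9/4 = -9/4 + 12/d)
V(I) = -1320 + 3*I (V(I) = -3*(440 - I) = -1320 + 3*I)
1/((w(-3, 16) + s(-10, 5))*H(16, -20) + V(-400 + 173)) = 1/((-3 + (-9/4 + 12/(-10)))*(-3 + (-20)²) + (-1320 + 3*(-400 + 173))) = 1/((-3 + (-9/4 + 12*(-⅒)))*(-3 + 400) + (-1320 + 3*(-227))) = 1/((-3 + (-9/4 - 6/5))*397 + (-1320 - 681)) = 1/((-3 - 69/20)*397 - 2001) = 1/(-129/20*397 - 2001) = 1/(-51213/20 - 2001) = 1/(-91233/20) = -20/91233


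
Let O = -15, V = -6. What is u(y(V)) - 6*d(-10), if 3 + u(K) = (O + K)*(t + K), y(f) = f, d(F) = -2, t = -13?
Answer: 408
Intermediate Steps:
u(K) = -3 + (-15 + K)*(-13 + K)
u(y(V)) - 6*d(-10) = (192 + (-6)² - 28*(-6)) - 6*(-2) = (192 + 36 + 168) - 1*(-12) = 396 + 12 = 408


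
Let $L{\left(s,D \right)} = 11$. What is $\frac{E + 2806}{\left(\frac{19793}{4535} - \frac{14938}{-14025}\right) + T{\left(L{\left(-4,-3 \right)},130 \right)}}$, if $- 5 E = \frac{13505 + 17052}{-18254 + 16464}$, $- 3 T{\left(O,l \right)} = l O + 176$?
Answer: $- \frac{387699298683}{73126742194} \approx -5.3017$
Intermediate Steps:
$T{\left(O,l \right)} = - \frac{176}{3} - \frac{O l}{3}$ ($T{\left(O,l \right)} = - \frac{l O + 176}{3} = - \frac{O l + 176}{3} = - \frac{176 + O l}{3} = - \frac{176}{3} - \frac{O l}{3}$)
$E = \frac{30557}{8950}$ ($E = - \frac{\left(13505 + 17052\right) \frac{1}{-18254 + 16464}}{5} = - \frac{30557 \frac{1}{-1790}}{5} = - \frac{30557 \left(- \frac{1}{1790}\right)}{5} = \left(- \frac{1}{5}\right) \left(- \frac{30557}{1790}\right) = \frac{30557}{8950} \approx 3.4142$)
$\frac{E + 2806}{\left(\frac{19793}{4535} - \frac{14938}{-14025}\right) + T{\left(L{\left(-4,-3 \right)},130 \right)}} = \frac{\frac{30557}{8950} + 2806}{\left(\frac{19793}{4535} - \frac{14938}{-14025}\right) - \left(\frac{176}{3} + \frac{11}{3} \cdot 130\right)} = \frac{25144257}{8950 \left(\left(19793 \cdot \frac{1}{4535} - - \frac{1358}{1275}\right) - \frac{1606}{3}\right)} = \frac{25144257}{8950 \left(\left(\frac{19793}{4535} + \frac{1358}{1275}\right) - \frac{1606}{3}\right)} = \frac{25144257}{8950 \left(\frac{6278921}{1156425} - \frac{1606}{3}\right)} = \frac{25144257}{8950 \left(- \frac{204264643}{385475}\right)} = \frac{25144257}{8950} \left(- \frac{385475}{204264643}\right) = - \frac{387699298683}{73126742194}$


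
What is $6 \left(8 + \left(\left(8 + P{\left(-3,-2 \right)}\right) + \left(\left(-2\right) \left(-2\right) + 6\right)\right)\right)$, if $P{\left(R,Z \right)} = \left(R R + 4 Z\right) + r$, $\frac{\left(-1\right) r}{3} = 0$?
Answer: $162$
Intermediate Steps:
$r = 0$ ($r = \left(-3\right) 0 = 0$)
$P{\left(R,Z \right)} = R^{2} + 4 Z$ ($P{\left(R,Z \right)} = \left(R R + 4 Z\right) + 0 = \left(R^{2} + 4 Z\right) + 0 = R^{2} + 4 Z$)
$6 \left(8 + \left(\left(8 + P{\left(-3,-2 \right)}\right) + \left(\left(-2\right) \left(-2\right) + 6\right)\right)\right) = 6 \left(8 + \left(\left(8 + \left(\left(-3\right)^{2} + 4 \left(-2\right)\right)\right) + \left(\left(-2\right) \left(-2\right) + 6\right)\right)\right) = 6 \left(8 + \left(\left(8 + \left(9 - 8\right)\right) + \left(4 + 6\right)\right)\right) = 6 \left(8 + \left(\left(8 + 1\right) + 10\right)\right) = 6 \left(8 + \left(9 + 10\right)\right) = 6 \left(8 + 19\right) = 6 \cdot 27 = 162$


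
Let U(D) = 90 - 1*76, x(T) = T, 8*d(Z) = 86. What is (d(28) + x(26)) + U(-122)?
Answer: 203/4 ≈ 50.750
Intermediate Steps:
d(Z) = 43/4 (d(Z) = (⅛)*86 = 43/4)
U(D) = 14 (U(D) = 90 - 76 = 14)
(d(28) + x(26)) + U(-122) = (43/4 + 26) + 14 = 147/4 + 14 = 203/4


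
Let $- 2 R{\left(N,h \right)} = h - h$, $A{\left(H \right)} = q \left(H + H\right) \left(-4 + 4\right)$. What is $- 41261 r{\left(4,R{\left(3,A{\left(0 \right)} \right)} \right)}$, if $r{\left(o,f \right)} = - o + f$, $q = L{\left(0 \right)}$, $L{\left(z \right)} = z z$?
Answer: $165044$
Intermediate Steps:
$L{\left(z \right)} = z^{2}$
$q = 0$ ($q = 0^{2} = 0$)
$A{\left(H \right)} = 0$ ($A{\left(H \right)} = 0 \left(H + H\right) \left(-4 + 4\right) = 0 \cdot 2 H 0 = 0 \cdot 0 = 0$)
$R{\left(N,h \right)} = 0$ ($R{\left(N,h \right)} = - \frac{h - h}{2} = \left(- \frac{1}{2}\right) 0 = 0$)
$r{\left(o,f \right)} = f - o$
$- 41261 r{\left(4,R{\left(3,A{\left(0 \right)} \right)} \right)} = - 41261 \left(0 - 4\right) = \left(-41261\right) \left(-4\right) = 165044$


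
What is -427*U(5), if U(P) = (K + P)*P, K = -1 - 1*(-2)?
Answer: -12810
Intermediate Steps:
K = 1 (K = -1 + 2 = 1)
U(P) = P*(1 + P) (U(P) = (1 + P)*P = P*(1 + P))
-427*U(5) = -2135*(1 + 5) = -2135*6 = -427*30 = -12810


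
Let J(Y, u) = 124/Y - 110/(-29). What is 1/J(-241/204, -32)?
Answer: -6989/707074 ≈ -0.0098844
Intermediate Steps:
J(Y, u) = 110/29 + 124/Y (J(Y, u) = 124/Y - 110*(-1/29) = 124/Y + 110/29 = 110/29 + 124/Y)
1/J(-241/204, -32) = 1/(110/29 + 124/((-241/204))) = 1/(110/29 + 124/((-241*1/204))) = 1/(110/29 + 124/(-241/204)) = 1/(110/29 + 124*(-204/241)) = 1/(110/29 - 25296/241) = 1/(-707074/6989) = -6989/707074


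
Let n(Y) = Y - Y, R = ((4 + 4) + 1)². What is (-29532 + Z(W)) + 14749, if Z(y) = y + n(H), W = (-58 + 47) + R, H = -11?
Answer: -14713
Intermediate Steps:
R = 81 (R = (8 + 1)² = 9² = 81)
W = 70 (W = (-58 + 47) + 81 = -11 + 81 = 70)
n(Y) = 0
Z(y) = y (Z(y) = y + 0 = y)
(-29532 + Z(W)) + 14749 = (-29532 + 70) + 14749 = -29462 + 14749 = -14713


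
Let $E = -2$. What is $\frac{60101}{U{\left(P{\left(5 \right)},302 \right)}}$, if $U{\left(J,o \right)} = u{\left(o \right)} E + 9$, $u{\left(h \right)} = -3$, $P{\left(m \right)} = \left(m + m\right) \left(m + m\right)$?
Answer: $\frac{60101}{15} \approx 4006.7$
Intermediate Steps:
$P{\left(m \right)} = 4 m^{2}$ ($P{\left(m \right)} = 2 m 2 m = 4 m^{2}$)
$U{\left(J,o \right)} = 15$ ($U{\left(J,o \right)} = \left(-3\right) \left(-2\right) + 9 = 6 + 9 = 15$)
$\frac{60101}{U{\left(P{\left(5 \right)},302 \right)}} = \frac{60101}{15}$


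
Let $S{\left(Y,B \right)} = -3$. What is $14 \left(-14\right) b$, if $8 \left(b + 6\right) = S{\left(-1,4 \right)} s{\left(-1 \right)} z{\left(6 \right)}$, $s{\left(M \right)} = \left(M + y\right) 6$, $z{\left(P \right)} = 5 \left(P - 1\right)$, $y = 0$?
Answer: $-9849$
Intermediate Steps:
$z{\left(P \right)} = -5 + 5 P$ ($z{\left(P \right)} = 5 \left(-1 + P\right) = -5 + 5 P$)
$s{\left(M \right)} = 6 M$ ($s{\left(M \right)} = \left(M + 0\right) 6 = M 6 = 6 M$)
$b = \frac{201}{4}$ ($b = -6 + \frac{- 3 \cdot 6 \left(-1\right) \left(-5 + 5 \cdot 6\right)}{8} = -6 + \frac{\left(-3\right) \left(-6\right) \left(-5 + 30\right)}{8} = -6 + \frac{18 \cdot 25}{8} = -6 + \frac{1}{8} \cdot 450 = -6 + \frac{225}{4} = \frac{201}{4} \approx 50.25$)
$14 \left(-14\right) b = 14 \left(-14\right) \frac{201}{4} = \left(-196\right) \frac{201}{4} = -9849$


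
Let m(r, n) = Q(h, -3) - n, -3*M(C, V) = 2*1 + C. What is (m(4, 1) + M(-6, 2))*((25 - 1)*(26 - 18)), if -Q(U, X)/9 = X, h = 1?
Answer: 5248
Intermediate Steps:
Q(U, X) = -9*X
M(C, V) = -⅔ - C/3 (M(C, V) = -(2*1 + C)/3 = -(2 + C)/3 = -⅔ - C/3)
m(r, n) = 27 - n (m(r, n) = -9*(-3) - n = 27 - n)
(m(4, 1) + M(-6, 2))*((25 - 1)*(26 - 18)) = ((27 - 1*1) + (-⅔ - ⅓*(-6)))*((25 - 1)*(26 - 18)) = ((27 - 1) + (-⅔ + 2))*(24*8) = (26 + 4/3)*192 = (82/3)*192 = 5248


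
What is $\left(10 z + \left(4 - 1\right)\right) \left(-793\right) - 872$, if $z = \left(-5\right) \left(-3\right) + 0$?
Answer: $-122201$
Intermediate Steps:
$z = 15$ ($z = 15 + 0 = 15$)
$\left(10 z + \left(4 - 1\right)\right) \left(-793\right) - 872 = \left(10 \cdot 15 + \left(4 - 1\right)\right) \left(-793\right) - 872 = \left(150 + \left(4 - 1\right)\right) \left(-793\right) - 872 = \left(150 + 3\right) \left(-793\right) - 872 = 153 \left(-793\right) - 872 = -121329 - 872 = -122201$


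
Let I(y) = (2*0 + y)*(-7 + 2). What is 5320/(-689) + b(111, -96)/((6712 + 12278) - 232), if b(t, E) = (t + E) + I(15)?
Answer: -49916950/6462131 ≈ -7.7245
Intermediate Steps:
I(y) = -5*y (I(y) = (0 + y)*(-5) = y*(-5) = -5*y)
b(t, E) = -75 + E + t (b(t, E) = (t + E) - 5*15 = (E + t) - 75 = -75 + E + t)
5320/(-689) + b(111, -96)/((6712 + 12278) - 232) = 5320/(-689) + (-75 - 96 + 111)/((6712 + 12278) - 232) = 5320*(-1/689) - 60/(18990 - 232) = -5320/689 - 60/18758 = -5320/689 - 60*1/18758 = -5320/689 - 30/9379 = -49916950/6462131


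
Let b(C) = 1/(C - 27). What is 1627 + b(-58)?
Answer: 138294/85 ≈ 1627.0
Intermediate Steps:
b(C) = 1/(-27 + C)
1627 + b(-58) = 1627 + 1/(-27 - 58) = 1627 + 1/(-85) = 1627 - 1/85 = 138294/85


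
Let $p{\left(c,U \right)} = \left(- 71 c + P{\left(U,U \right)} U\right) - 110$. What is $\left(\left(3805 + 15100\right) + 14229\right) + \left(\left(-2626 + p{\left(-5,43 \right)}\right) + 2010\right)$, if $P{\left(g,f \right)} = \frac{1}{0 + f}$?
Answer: $32764$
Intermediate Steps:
$P{\left(g,f \right)} = \frac{1}{f}$
$p{\left(c,U \right)} = -109 - 71 c$ ($p{\left(c,U \right)} = \left(- 71 c + \frac{U}{U}\right) - 110 = \left(- 71 c + 1\right) - 110 = \left(1 - 71 c\right) - 110 = -109 - 71 c$)
$\left(\left(3805 + 15100\right) + 14229\right) + \left(\left(-2626 + p{\left(-5,43 \right)}\right) + 2010\right) = \left(\left(3805 + 15100\right) + 14229\right) + \left(\left(-2626 - -246\right) + 2010\right) = \left(18905 + 14229\right) + \left(\left(-2626 + \left(-109 + 355\right)\right) + 2010\right) = 33134 + \left(\left(-2626 + 246\right) + 2010\right) = 33134 + \left(-2380 + 2010\right) = 33134 - 370 = 32764$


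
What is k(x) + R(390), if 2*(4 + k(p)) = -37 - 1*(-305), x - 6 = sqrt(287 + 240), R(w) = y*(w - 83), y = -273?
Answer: -83681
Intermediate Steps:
R(w) = 22659 - 273*w (R(w) = -273*(w - 83) = -273*(-83 + w) = 22659 - 273*w)
x = 6 + sqrt(527) (x = 6 + sqrt(287 + 240) = 6 + sqrt(527) ≈ 28.956)
k(p) = 130 (k(p) = -4 + (-37 - 1*(-305))/2 = -4 + (-37 + 305)/2 = -4 + (1/2)*268 = -4 + 134 = 130)
k(x) + R(390) = 130 + (22659 - 273*390) = 130 + (22659 - 106470) = 130 - 83811 = -83681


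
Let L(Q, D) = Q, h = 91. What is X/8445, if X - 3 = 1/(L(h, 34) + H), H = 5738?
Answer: 17488/49225905 ≈ 0.00035526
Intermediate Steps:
X = 17488/5829 (X = 3 + 1/(91 + 5738) = 3 + 1/5829 = 17488/5829 ≈ 3.0002)
X/8445 = (17488/5829)/8445 = (17488/5829)*(1/8445) = 17488/49225905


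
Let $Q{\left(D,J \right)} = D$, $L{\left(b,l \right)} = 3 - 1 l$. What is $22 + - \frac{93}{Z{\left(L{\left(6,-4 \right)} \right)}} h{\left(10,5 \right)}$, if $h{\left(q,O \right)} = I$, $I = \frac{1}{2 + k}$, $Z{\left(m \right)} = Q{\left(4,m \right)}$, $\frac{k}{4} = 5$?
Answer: $\frac{1843}{88} \approx 20.943$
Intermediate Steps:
$L{\left(b,l \right)} = 3 - l$
$k = 20$ ($k = 4 \cdot 5 = 20$)
$Z{\left(m \right)} = 4$
$I = \frac{1}{22}$ ($I = \frac{1}{2 + 20} = \frac{1}{22} \approx 0.045455$)
$h{\left(q,O \right)} = \frac{1}{22}$
$22 + - \frac{93}{Z{\left(L{\left(6,-4 \right)} \right)}} h{\left(10,5 \right)} = 22 + - \frac{93}{4} \cdot \frac{1}{22} = 22 + \left(-93\right) \frac{1}{4} \cdot \frac{1}{22} = 22 - \frac{93}{88} = \frac{1843}{88}$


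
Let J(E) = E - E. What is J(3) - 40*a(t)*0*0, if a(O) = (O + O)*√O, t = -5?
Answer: 0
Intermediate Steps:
a(O) = 2*O^(3/2) (a(O) = (2*O)*√O = 2*O^(3/2))
J(E) = 0
J(3) - 40*a(t)*0*0 = 0 - 40*(2*(-5)^(3/2))*0*0 = 0 - 40*(2*(-5*I*√5))*0*0 = 0 - 40*-10*I*√5*0*0 = 0 - 0*0 = 0 - 40*0 = 0 + 0 = 0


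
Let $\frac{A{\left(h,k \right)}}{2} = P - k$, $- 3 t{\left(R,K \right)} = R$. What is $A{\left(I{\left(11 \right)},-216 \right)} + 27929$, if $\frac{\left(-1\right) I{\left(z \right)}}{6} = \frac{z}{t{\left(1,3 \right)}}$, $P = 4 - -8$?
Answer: $28385$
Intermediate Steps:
$t{\left(R,K \right)} = - \frac{R}{3}$
$P = 12$ ($P = 4 + 8 = 12$)
$I{\left(z \right)} = 18 z$ ($I{\left(z \right)} = - 6 \frac{z}{\left(- \frac{1}{3}\right) 1} = - 6 \frac{z}{- \frac{1}{3}} = - 6 z \left(-3\right) = - 6 \left(- 3 z\right) = 18 z$)
$A{\left(h,k \right)} = 24 - 2 k$ ($A{\left(h,k \right)} = 2 \left(12 - k\right) = 24 - 2 k$)
$A{\left(I{\left(11 \right)},-216 \right)} + 27929 = \left(24 - -432\right) + 27929 = \left(24 + 432\right) + 27929 = 456 + 27929 = 28385$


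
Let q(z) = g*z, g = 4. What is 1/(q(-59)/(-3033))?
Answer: 3033/236 ≈ 12.852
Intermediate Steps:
q(z) = 4*z
1/(q(-59)/(-3033)) = 1/((4*(-59))/(-3033)) = 1/(-236*(-1/3033)) = 1/(236/3033) = 3033/236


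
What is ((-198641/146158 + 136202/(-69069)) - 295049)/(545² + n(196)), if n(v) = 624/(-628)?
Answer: -42512023502824441/42796108387181058 ≈ -0.99336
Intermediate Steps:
n(v) = -156/157 (n(v) = 624*(-1/628) = -156/157)
((-198641/146158 + 136202/(-69069)) - 295049)/(545² + n(196)) = ((-198641/146158 + 136202/(-69069)) - 295049)/(545² - 156/157) = ((-198641*1/146158 + 136202*(-1/69069)) - 295049)/(297025 - 156/157) = ((-198641/146158 - 12382/6279) - 295049)/(46632769/157) = (-3056995195/917726082 - 295049)*(157/46632769) = -270777219763213/917726082*157/46632769 = -42512023502824441/42796108387181058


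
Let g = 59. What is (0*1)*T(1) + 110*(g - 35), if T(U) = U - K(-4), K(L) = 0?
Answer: 2640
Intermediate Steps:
T(U) = U (T(U) = U - 1*0 = U + 0 = U)
(0*1)*T(1) + 110*(g - 35) = (0*1)*1 + 110*(59 - 35) = 0*1 + 110*24 = 0 + 2640 = 2640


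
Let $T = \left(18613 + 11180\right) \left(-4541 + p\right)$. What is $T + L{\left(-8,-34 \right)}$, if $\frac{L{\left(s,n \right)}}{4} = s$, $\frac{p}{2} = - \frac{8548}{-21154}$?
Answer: $- \frac{1430708135401}{10577} \approx -1.3527 \cdot 10^{8}$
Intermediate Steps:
$p = \frac{8548}{10577}$ ($p = 2 \left(- \frac{8548}{-21154}\right) = 2 \left(\left(-8548\right) \left(- \frac{1}{21154}\right)\right) = 2 \cdot \frac{4274}{10577} = \frac{8548}{10577} \approx 0.80817$)
$L{\left(s,n \right)} = 4 s$
$T = - \frac{1430707796937}{10577}$ ($T = \left(18613 + 11180\right) \left(-4541 + \frac{8548}{10577}\right) = 29793 \left(- \frac{48021609}{10577}\right) = - \frac{1430707796937}{10577} \approx -1.3527 \cdot 10^{8}$)
$T + L{\left(-8,-34 \right)} = - \frac{1430707796937}{10577} + 4 \left(-8\right) = - \frac{1430707796937}{10577} - 32 = - \frac{1430708135401}{10577}$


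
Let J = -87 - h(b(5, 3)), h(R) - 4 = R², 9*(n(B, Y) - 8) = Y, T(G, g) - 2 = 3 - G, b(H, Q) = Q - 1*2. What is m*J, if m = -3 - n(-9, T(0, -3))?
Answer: 9568/9 ≈ 1063.1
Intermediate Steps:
b(H, Q) = -2 + Q (b(H, Q) = Q - 2 = -2 + Q)
T(G, g) = 5 - G (T(G, g) = 2 + (3 - G) = 5 - G)
n(B, Y) = 8 + Y/9
h(R) = 4 + R²
m = -104/9 (m = -3 - (8 + (5 - 1*0)/9) = -3 - (8 + (5 + 0)/9) = -3 - (8 + (⅑)*5) = -3 - (8 + 5/9) = -3 - 1*77/9 = -3 - 77/9 = -104/9 ≈ -11.556)
J = -92 (J = -87 - (4 + (-2 + 3)²) = -87 - (4 + 1²) = -87 - (4 + 1) = -87 - 1*5 = -87 - 5 = -92)
m*J = -104/9*(-92) = 9568/9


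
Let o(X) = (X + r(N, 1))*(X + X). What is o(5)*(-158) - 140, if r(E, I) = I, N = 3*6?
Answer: -9620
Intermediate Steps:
N = 18
o(X) = 2*X*(1 + X) (o(X) = (X + 1)*(X + X) = (1 + X)*(2*X) = 2*X*(1 + X))
o(5)*(-158) - 140 = (2*5*(1 + 5))*(-158) - 140 = (2*5*6)*(-158) - 140 = 60*(-158) - 140 = -9480 - 140 = -9620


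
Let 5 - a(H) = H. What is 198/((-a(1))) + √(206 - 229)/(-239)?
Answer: -99/2 - I*√23/239 ≈ -49.5 - 0.020066*I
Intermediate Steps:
a(H) = 5 - H
198/((-a(1))) + √(206 - 229)/(-239) = 198/((-(5 - 1*1))) + √(206 - 229)/(-239) = 198/((-(5 - 1))) + √(-23)*(-1/239) = 198/((-1*4)) + (I*√23)*(-1/239) = 198/(-4) - I*√23/239 = 198*(-¼) - I*√23/239 = -99/2 - I*√23/239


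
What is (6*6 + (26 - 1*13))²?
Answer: 2401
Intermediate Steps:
(6*6 + (26 - 1*13))² = (36 + (26 - 13))² = (36 + 13)² = 49² = 2401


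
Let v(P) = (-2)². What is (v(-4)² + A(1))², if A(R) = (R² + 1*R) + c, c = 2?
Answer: 400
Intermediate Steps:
v(P) = 4
A(R) = 2 + R + R² (A(R) = (R² + 1*R) + 2 = (R² + R) + 2 = (R + R²) + 2 = 2 + R + R²)
(v(-4)² + A(1))² = (4² + (2 + 1 + 1²))² = (16 + (2 + 1 + 1))² = (16 + 4)² = 20² = 400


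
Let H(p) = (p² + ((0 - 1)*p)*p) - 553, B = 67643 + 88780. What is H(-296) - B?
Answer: -156976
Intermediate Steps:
B = 156423
H(p) = -553 (H(p) = (p² + (-p)*p) - 553 = (p² - p²) - 553 = 0 - 553 = -553)
H(-296) - B = -553 - 1*156423 = -553 - 156423 = -156976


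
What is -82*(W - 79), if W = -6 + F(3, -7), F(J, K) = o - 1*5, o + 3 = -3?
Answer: 7872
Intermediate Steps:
o = -6 (o = -3 - 3 = -6)
F(J, K) = -11 (F(J, K) = -6 - 1*5 = -6 - 5 = -11)
W = -17 (W = -6 - 11 = -17)
-82*(W - 79) = -82*(-17 - 79) = -82*(-96) = 7872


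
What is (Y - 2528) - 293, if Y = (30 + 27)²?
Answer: 428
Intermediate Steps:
Y = 3249 (Y = 57² = 3249)
(Y - 2528) - 293 = (3249 - 2528) - 293 = 721 - 293 = 428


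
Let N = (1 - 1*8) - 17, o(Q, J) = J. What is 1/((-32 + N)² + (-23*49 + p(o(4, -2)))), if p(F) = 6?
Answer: 1/2015 ≈ 0.00049628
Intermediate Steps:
N = -24 (N = (1 - 8) - 17 = -7 - 17 = -24)
1/((-32 + N)² + (-23*49 + p(o(4, -2)))) = 1/((-32 - 24)² + (-23*49 + 6)) = 1/((-56)² + (-1127 + 6)) = 1/(3136 - 1121) = 1/2015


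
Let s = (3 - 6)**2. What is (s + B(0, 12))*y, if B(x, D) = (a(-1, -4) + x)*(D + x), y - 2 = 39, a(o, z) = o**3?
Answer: -123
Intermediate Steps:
y = 41 (y = 2 + 39 = 41)
s = 9 (s = (-3)**2 = 9)
B(x, D) = (-1 + x)*(D + x) (B(x, D) = ((-1)**3 + x)*(D + x) = (-1 + x)*(D + x))
(s + B(0, 12))*y = (9 + (0**2 - 1*12 - 1*0 + 12*0))*41 = (9 + (0 - 12 + 0 + 0))*41 = (9 - 12)*41 = -3*41 = -123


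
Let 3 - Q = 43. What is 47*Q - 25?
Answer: -1905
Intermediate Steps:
Q = -40 (Q = 3 - 1*43 = 3 - 43 = -40)
47*Q - 25 = 47*(-40) - 25 = -1880 - 25 = -1905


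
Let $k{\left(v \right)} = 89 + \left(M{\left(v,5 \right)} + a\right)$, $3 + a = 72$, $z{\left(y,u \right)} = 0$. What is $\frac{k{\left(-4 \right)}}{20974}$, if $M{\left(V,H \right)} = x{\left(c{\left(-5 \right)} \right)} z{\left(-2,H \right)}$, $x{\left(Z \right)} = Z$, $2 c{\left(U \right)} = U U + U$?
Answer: $\frac{79}{10487} \approx 0.0075331$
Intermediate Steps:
$c{\left(U \right)} = \frac{U}{2} + \frac{U^{2}}{2}$ ($c{\left(U \right)} = \frac{U U + U}{2} = \frac{U^{2} + U}{2} = \frac{U + U^{2}}{2} = \frac{U}{2} + \frac{U^{2}}{2}$)
$M{\left(V,H \right)} = 0$ ($M{\left(V,H \right)} = \frac{1}{2} \left(-5\right) \left(1 - 5\right) 0 = \frac{1}{2} \left(-5\right) \left(-4\right) 0 = 10 \cdot 0 = 0$)
$a = 69$ ($a = -3 + 72 = 69$)
$k{\left(v \right)} = 158$ ($k{\left(v \right)} = 89 + \left(0 + 69\right) = 89 + 69 = 158$)
$\frac{k{\left(-4 \right)}}{20974} = \frac{158}{20974} = 158 \cdot \frac{1}{20974} = \frac{79}{10487}$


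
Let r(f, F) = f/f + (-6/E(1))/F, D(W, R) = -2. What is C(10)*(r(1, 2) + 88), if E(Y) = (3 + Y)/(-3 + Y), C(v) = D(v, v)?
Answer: -181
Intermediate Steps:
C(v) = -2
E(Y) = (3 + Y)/(-3 + Y)
r(f, F) = 1 + 3/F (r(f, F) = f/f + (-6*(-3 + 1)/(3 + 1))/F = 1 + (-6/(4/(-2)))/F = 1 + (-6/((-½*4)))/F = 1 + (-6/(-2))/F = 1 + (-6*(-½))/F = 1 + 3/F)
C(10)*(r(1, 2) + 88) = -2*((3 + 2)/2 + 88) = -2*((½)*5 + 88) = -2*(5/2 + 88) = -2*181/2 = -181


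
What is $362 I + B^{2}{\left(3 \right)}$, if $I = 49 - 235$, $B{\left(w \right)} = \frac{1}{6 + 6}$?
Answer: $- \frac{9695807}{144} \approx -67332.0$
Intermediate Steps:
$B{\left(w \right)} = \frac{1}{12}$
$I = -186$
$362 I + B^{2}{\left(3 \right)} = 362 \left(-186\right) + \left(\frac{1}{12}\right)^{2} = -67332 + \frac{1}{144} = - \frac{9695807}{144}$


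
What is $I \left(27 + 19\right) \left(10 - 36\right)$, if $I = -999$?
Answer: $1194804$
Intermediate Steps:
$I \left(27 + 19\right) \left(10 - 36\right) = - 999 \left(27 + 19\right) \left(10 - 36\right) = - 999 \cdot 46 \left(-26\right) = \left(-999\right) \left(-1196\right) = 1194804$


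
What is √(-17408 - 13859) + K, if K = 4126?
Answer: 4126 + I*√31267 ≈ 4126.0 + 176.82*I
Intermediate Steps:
√(-17408 - 13859) + K = √(-17408 - 13859) + 4126 = √(-31267) + 4126 = I*√31267 + 4126 = 4126 + I*√31267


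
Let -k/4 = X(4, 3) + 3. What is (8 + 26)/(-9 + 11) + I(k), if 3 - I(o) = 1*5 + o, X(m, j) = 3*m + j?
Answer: 87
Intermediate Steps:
X(m, j) = j + 3*m
k = -72 (k = -4*((3 + 3*4) + 3) = -4*((3 + 12) + 3) = -4*(15 + 3) = -4*18 = -72)
I(o) = -2 - o (I(o) = 3 - (1*5 + o) = 3 - (5 + o) = 3 + (-5 - o) = -2 - o)
(8 + 26)/(-9 + 11) + I(k) = (8 + 26)/(-9 + 11) + (-2 - 1*(-72)) = 34/2 + (-2 + 72) = (½)*34 + 70 = 17 + 70 = 87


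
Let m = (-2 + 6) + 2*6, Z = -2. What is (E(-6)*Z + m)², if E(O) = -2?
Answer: 400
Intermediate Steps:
m = 16 (m = 4 + 12 = 16)
(E(-6)*Z + m)² = (-2*(-2) + 16)² = (4 + 16)² = 20² = 400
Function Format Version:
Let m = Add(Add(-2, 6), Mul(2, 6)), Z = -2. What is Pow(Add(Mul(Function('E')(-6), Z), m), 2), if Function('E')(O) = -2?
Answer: 400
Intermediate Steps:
m = 16 (m = Add(4, 12) = 16)
Pow(Add(Mul(Function('E')(-6), Z), m), 2) = Pow(Add(Mul(-2, -2), 16), 2) = Pow(Add(4, 16), 2) = Pow(20, 2) = 400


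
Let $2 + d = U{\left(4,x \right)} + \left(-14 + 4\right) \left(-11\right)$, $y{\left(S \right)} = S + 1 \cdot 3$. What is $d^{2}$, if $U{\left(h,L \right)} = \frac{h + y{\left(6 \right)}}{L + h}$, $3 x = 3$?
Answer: $\frac{305809}{25} \approx 12232.0$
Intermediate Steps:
$x = 1$ ($x = \frac{1}{3} \cdot 3 = 1$)
$y{\left(S \right)} = 3 + S$ ($y{\left(S \right)} = S + 3 = 3 + S$)
$U{\left(h,L \right)} = \frac{9 + h}{L + h}$ ($U{\left(h,L \right)} = \frac{h + \left(3 + 6\right)}{L + h} = \frac{h + 9}{L + h} = \frac{9 + h}{L + h}$)
$d = \frac{553}{5}$ ($d = -2 + \left(\frac{9 + 4}{1 + 4} + \left(-14 + 4\right) \left(-11\right)\right) = -2 + \left(\frac{1}{5} \cdot 13 - -110\right) = -2 + \left(\frac{1}{5} \cdot 13 + 110\right) = -2 + \left(\frac{13}{5} + 110\right) = -2 + \frac{563}{5} = \frac{553}{5} \approx 110.6$)
$d^{2} = \left(\frac{553}{5}\right)^{2} = \frac{305809}{25}$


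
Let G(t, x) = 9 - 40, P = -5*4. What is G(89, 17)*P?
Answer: 620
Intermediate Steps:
P = -20
G(t, x) = -31
G(89, 17)*P = -31*(-20) = 620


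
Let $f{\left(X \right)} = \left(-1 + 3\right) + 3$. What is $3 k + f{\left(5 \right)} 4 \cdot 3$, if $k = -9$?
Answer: $33$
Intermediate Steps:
$f{\left(X \right)} = 5$ ($f{\left(X \right)} = 2 + 3 = 5$)
$3 k + f{\left(5 \right)} 4 \cdot 3 = 3 \left(-9\right) + 5 \cdot 4 \cdot 3 = -27 + 20 \cdot 3 = -27 + 60 = 33$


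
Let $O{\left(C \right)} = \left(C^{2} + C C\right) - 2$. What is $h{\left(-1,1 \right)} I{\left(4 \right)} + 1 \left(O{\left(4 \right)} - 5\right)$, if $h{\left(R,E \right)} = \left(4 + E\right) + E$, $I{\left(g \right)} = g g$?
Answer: $121$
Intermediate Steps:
$I{\left(g \right)} = g^{2}$
$O{\left(C \right)} = -2 + 2 C^{2}$ ($O{\left(C \right)} = \left(C^{2} + C^{2}\right) - 2 = 2 C^{2} - 2 = -2 + 2 C^{2}$)
$h{\left(R,E \right)} = 4 + 2 E$
$h{\left(-1,1 \right)} I{\left(4 \right)} + 1 \left(O{\left(4 \right)} - 5\right) = \left(4 + 2 \cdot 1\right) 4^{2} + 1 \left(\left(-2 + 2 \cdot 4^{2}\right) - 5\right) = \left(4 + 2\right) 16 + 1 \left(\left(-2 + 2 \cdot 16\right) - 5\right) = 6 \cdot 16 + 1 \left(\left(-2 + 32\right) - 5\right) = 96 + 1 \left(30 - 5\right) = 96 + 1 \cdot 25 = 96 + 25 = 121$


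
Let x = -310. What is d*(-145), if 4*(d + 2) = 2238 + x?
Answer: -69600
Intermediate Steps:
d = 480 (d = -2 + (2238 - 310)/4 = -2 + (¼)*1928 = -2 + 482 = 480)
d*(-145) = 480*(-145) = -69600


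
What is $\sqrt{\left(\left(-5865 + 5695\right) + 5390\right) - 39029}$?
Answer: $i \sqrt{33809} \approx 183.87 i$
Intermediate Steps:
$\sqrt{\left(\left(-5865 + 5695\right) + 5390\right) - 39029} = \sqrt{\left(-170 + 5390\right) - 39029} = \sqrt{5220 - 39029} = \sqrt{-33809} = i \sqrt{33809}$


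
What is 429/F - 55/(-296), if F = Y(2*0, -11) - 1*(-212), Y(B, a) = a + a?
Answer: 68717/28120 ≈ 2.4437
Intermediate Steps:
Y(B, a) = 2*a
F = 190 (F = 2*(-11) - 1*(-212) = -22 + 212 = 190)
429/F - 55/(-296) = 429/190 - 55/(-296) = 429*(1/190) - 55*(-1/296) = 429/190 + 55/296 = 68717/28120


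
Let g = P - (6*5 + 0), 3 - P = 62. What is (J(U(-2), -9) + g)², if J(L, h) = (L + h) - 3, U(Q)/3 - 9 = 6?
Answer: 3136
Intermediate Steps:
P = -59 (P = 3 - 1*62 = 3 - 62 = -59)
U(Q) = 45 (U(Q) = 27 + 3*6 = 27 + 18 = 45)
J(L, h) = -3 + L + h
g = -89 (g = -59 - (6*5 + 0) = -59 - (30 + 0) = -59 - 1*30 = -59 - 30 = -89)
(J(U(-2), -9) + g)² = ((-3 + 45 - 9) - 89)² = (33 - 89)² = (-56)² = 3136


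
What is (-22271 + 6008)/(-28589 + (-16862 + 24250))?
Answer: 5421/7067 ≈ 0.76709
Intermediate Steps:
(-22271 + 6008)/(-28589 + (-16862 + 24250)) = -16263/(-28589 + 7388) = -16263/(-21201) = -16263*(-1/21201) = 5421/7067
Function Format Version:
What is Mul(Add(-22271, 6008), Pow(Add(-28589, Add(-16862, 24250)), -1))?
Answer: Rational(5421, 7067) ≈ 0.76709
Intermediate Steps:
Mul(Add(-22271, 6008), Pow(Add(-28589, Add(-16862, 24250)), -1)) = Mul(-16263, Pow(Add(-28589, 7388), -1)) = Mul(-16263, Pow(-21201, -1)) = Mul(-16263, Rational(-1, 21201)) = Rational(5421, 7067)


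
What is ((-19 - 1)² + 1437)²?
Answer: 3374569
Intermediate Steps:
((-19 - 1)² + 1437)² = ((-20)² + 1437)² = (400 + 1437)² = 1837² = 3374569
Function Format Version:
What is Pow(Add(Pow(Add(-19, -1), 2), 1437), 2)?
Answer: 3374569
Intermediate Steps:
Pow(Add(Pow(Add(-19, -1), 2), 1437), 2) = Pow(Add(Pow(-20, 2), 1437), 2) = Pow(Add(400, 1437), 2) = Pow(1837, 2) = 3374569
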